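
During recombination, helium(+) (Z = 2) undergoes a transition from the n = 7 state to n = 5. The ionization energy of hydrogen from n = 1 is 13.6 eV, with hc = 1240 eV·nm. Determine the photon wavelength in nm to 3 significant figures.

1160 nm

For Z = 2 the level energies scale as Z², so the effective Rydberg energy is 13.6 × 4 = 54.40 eV.
ΔE = 54.40 × (1/5² − 1/7²) = 54.40 × 0.01959 = 1.066 eV.
λ = hc/ΔE = 1240 / 1.066 = 1160 nm.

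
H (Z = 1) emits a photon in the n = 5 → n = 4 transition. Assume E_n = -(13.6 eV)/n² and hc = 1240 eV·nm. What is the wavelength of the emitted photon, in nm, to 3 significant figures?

ΔE = 13.60 × (1/4² − 1/5²) = 13.60 × 0.02250 = 0.3060 eV.
λ = hc/ΔE = 1240 / 0.3060 = 4050 nm.
This line belongs to the Brackett series.

4050 nm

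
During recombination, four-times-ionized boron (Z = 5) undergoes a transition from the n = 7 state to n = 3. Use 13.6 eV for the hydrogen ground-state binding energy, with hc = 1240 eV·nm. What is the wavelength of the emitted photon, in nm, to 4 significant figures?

40.21 nm

For Z = 5 the level energies scale as Z², so the effective Rydberg energy is 13.6 × 25 = 340.0 eV.
ΔE = 340.0 × (1/3² − 1/7²) = 340.0 × 0.09070 = 30.84 eV.
λ = hc/ΔE = 1240 / 30.84 = 40.21 nm.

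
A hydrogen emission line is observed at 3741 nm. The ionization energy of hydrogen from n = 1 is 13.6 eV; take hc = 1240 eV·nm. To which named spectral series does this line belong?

Pfund

ΔE = 1240/3741 = 0.3315 eV.
This matches 13.6 × (1/5² − 1/8²), so n_f = 5: the Pfund series.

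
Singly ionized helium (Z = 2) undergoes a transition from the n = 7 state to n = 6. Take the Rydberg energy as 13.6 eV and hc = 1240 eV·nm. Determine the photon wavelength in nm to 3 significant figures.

3090 nm

For Z = 2 the level energies scale as Z², so the effective Rydberg energy is 13.6 × 4 = 54.40 eV.
ΔE = 54.40 × (1/6² − 1/7²) = 54.40 × 0.007370 = 0.4009 eV.
λ = hc/ΔE = 1240 / 0.4009 = 3090 nm.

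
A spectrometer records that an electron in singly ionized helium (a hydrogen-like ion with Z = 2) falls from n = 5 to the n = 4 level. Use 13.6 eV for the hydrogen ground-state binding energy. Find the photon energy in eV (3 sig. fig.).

1.22 eV

The Bohr energies scale as Z², so for Z = 2: E_n = −54.40/n² eV.
E_5 = −54.40/25 = −2.176 eV and E_4 = −54.40/16 = −3.400 eV.
The photon energy is |E_5 − E_4| = 1.22 eV.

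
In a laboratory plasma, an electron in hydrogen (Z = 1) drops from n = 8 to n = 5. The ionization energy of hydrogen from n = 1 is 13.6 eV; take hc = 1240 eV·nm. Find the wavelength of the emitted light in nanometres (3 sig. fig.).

3740 nm

ΔE = 13.60 × (1/5² − 1/8²) = 13.60 × 0.02438 = 0.3315 eV.
λ = hc/ΔE = 1240 / 0.3315 = 3740 nm.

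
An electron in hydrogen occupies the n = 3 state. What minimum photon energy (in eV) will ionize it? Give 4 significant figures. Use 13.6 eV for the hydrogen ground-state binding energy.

1.511 eV

E_3 = −13.60/9 = −1.511 eV, so ionization (to E = 0) requires 1.511 eV.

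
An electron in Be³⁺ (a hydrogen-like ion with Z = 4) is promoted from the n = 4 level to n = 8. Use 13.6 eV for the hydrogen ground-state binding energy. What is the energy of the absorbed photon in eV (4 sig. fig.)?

10.20 eV

The Bohr energies scale as Z², so for Z = 4: E_n = −217.6/n² eV.
E_8 = −217.6/64 = −3.400 eV and E_4 = −217.6/16 = −13.60 eV.
The photon energy is |E_8 − E_4| = 10.20 eV.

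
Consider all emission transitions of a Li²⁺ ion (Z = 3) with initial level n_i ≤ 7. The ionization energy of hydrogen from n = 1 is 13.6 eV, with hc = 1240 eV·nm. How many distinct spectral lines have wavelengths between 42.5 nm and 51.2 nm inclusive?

Enumerate all n_i → n_f pairs with 1 ≤ n_f < n_i ≤ 7 and compute λ = 1240 / [13.6·9·(1/n_f² − 1/n_i²)].
Lines falling in [42.5, 51.2] nm: 7→2 (44.12 nm), 6→2 (45.59 nm), 5→2 (48.24 nm).

3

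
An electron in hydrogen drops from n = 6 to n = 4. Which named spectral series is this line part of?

The series is set by the lower level: n_f = 4 is the Brackett series.

Brackett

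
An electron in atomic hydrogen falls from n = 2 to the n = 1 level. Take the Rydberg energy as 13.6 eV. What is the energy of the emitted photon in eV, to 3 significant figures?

10.2 eV

E_2 = −13.60/4 = −3.400 eV and E_1 = −13.60/1 = −13.60 eV.
The photon energy is |E_2 − E_1| = 10.2 eV.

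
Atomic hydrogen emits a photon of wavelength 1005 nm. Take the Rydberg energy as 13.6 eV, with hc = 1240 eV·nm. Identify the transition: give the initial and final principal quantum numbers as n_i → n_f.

n_i = 7, n_f = 3

The photon energy is ΔE = hc/λ = 1240 / 1005 = 1.234 eV.
With Z = 1, ΔE = 13.60 × (1/n_f² − 1/n_i²), so 1/n_f² − 1/n_i² = 0.09072.
Trying n_f = 3 gives 1/n_i² = 0.02039, i.e. n_i ≈ 7; this pair matches.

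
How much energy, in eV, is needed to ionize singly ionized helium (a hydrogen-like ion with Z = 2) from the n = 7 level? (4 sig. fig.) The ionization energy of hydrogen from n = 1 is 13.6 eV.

1.110 eV

E_n = −13.6 Z²/n² = −54.40/n² eV for Z = 2.
E_7 = −54.40/49 = −1.110 eV, so ionization (to E = 0) requires 1.110 eV.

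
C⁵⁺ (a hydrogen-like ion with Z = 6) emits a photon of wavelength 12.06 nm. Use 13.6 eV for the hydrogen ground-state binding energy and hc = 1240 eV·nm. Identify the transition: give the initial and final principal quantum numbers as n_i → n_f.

The photon energy is ΔE = hc/λ = 1240 / 12.06 = 102.8 eV.
With Z = 6, ΔE = 489.6 × (1/n_f² − 1/n_i²), so 1/n_f² − 1/n_i² = 0.2100.
Trying n_f = 2 gives 1/n_i² = 0.03999, i.e. n_i ≈ 5; this pair matches.

n_i = 5, n_f = 2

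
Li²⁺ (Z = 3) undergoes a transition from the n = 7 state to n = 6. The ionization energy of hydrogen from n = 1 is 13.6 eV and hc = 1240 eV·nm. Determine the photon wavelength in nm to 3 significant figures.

1370 nm

For Z = 3 the level energies scale as Z², so the effective Rydberg energy is 13.6 × 9 = 122.4 eV.
ΔE = 122.4 × (1/6² − 1/7²) = 122.4 × 0.007370 = 0.9020 eV.
λ = hc/ΔE = 1240 / 0.9020 = 1370 nm.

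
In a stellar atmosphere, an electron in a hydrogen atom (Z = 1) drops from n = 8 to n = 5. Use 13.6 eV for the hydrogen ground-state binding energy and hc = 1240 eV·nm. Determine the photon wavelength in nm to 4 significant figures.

3741 nm

ΔE = 13.60 × (1/5² − 1/8²) = 13.60 × 0.02438 = 0.3315 eV.
λ = hc/ΔE = 1240 / 0.3315 = 3741 nm.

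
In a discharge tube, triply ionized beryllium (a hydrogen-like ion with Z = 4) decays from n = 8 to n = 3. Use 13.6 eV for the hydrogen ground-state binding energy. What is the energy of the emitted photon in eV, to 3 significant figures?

20.8 eV

The Bohr energies scale as Z², so for Z = 4: E_n = −217.6/n² eV.
E_8 = −217.6/64 = −3.400 eV and E_3 = −217.6/9 = −24.18 eV.
The photon energy is |E_8 − E_3| = 20.8 eV.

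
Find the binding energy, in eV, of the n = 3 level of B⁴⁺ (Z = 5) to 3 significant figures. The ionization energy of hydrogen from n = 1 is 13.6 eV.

37.8 eV

E_n = −13.6 Z²/n² = −340.0/n² eV for Z = 5.
E_3 = −340.0/9 = −37.8 eV, so ionization (to E = 0) requires 37.8 eV.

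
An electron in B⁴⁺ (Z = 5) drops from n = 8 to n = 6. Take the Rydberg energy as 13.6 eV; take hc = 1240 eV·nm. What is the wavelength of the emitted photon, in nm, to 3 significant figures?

300 nm

For Z = 5 the level energies scale as Z², so the effective Rydberg energy is 13.6 × 25 = 340.0 eV.
ΔE = 340.0 × (1/6² − 1/8²) = 340.0 × 0.01215 = 4.132 eV.
λ = hc/ΔE = 1240 / 4.132 = 300 nm.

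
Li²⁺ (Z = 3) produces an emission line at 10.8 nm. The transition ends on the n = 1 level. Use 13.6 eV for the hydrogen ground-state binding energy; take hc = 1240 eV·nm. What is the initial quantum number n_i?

n_i = 4

The photon energy is ΔE = hc/λ = 1240 / 10.8 = 114.8 eV.
With Z = 3, ΔE = 122.4 × (1/n_f² − 1/n_i²), so 1/n_f² − 1/n_i² = 0.9380.
With n_f = 1: 1/n_i² = 1/1 − 0.9380 = 0.06197, so n_i ≈ 4.02.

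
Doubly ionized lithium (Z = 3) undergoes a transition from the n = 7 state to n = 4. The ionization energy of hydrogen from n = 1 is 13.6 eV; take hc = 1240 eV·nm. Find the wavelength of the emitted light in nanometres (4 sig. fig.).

240.7 nm

For Z = 3 the level energies scale as Z², so the effective Rydberg energy is 13.6 × 9 = 122.4 eV.
ΔE = 122.4 × (1/4² − 1/7²) = 122.4 × 0.04209 = 5.152 eV.
λ = hc/ΔE = 1240 / 5.152 = 240.7 nm.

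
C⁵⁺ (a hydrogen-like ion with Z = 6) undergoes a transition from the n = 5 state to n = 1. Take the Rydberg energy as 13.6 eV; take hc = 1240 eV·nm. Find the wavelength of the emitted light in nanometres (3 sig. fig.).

2.64 nm

For Z = 6 the level energies scale as Z², so the effective Rydberg energy is 13.6 × 36 = 489.6 eV.
ΔE = 489.6 × (1/1² − 1/5²) = 489.6 × 0.9600 = 470.0 eV.
λ = hc/ΔE = 1240 / 470.0 = 2.64 nm.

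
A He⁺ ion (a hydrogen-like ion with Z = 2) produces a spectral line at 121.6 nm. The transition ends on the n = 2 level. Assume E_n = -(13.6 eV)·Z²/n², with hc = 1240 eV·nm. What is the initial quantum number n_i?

n_i = 4

The photon energy is ΔE = hc/λ = 1240 / 121.6 = 10.20 eV.
With Z = 2, ΔE = 54.40 × (1/n_f² − 1/n_i²), so 1/n_f² − 1/n_i² = 0.1875.
With n_f = 2: 1/n_i² = 1/4 − 0.1875 = 0.06255, so n_i ≈ 4.00.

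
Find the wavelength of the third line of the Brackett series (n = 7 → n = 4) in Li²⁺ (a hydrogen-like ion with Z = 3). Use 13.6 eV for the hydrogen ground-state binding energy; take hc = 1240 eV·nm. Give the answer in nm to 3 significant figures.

The Brackett series terminates on n_f = 4; the third line has n_i = 4+3 = 7.
ΔE = 122.4 × (1/4² − 1/7²) = 5.152 eV.
λ = 1240 / 5.152 = 241 nm.

241 nm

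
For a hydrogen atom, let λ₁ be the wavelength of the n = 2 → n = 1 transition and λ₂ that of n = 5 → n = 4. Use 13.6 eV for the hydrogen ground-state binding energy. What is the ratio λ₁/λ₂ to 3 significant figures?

0.0300

λ ∝ 1/ΔE ∝ 1/(1/n_f² − 1/n_i²), and the Z² and hc factors cancel in the ratio.
λ₁/λ₂ = (1/4² − 1/5²)/(1/1² − 1/2²) = 0.02250/0.7500 = 0.0300.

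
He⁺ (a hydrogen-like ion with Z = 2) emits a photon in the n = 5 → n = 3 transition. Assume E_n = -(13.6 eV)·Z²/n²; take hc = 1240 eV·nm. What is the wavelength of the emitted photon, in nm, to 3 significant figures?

321 nm

For Z = 2 the level energies scale as Z², so the effective Rydberg energy is 13.6 × 4 = 54.40 eV.
ΔE = 54.40 × (1/3² − 1/5²) = 54.40 × 0.07111 = 3.868 eV.
λ = hc/ΔE = 1240 / 3.868 = 321 nm.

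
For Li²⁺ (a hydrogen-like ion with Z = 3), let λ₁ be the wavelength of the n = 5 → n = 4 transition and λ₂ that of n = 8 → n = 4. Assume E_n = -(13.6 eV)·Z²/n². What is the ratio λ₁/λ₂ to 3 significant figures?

λ ∝ 1/ΔE ∝ 1/(1/n_f² − 1/n_i²), and the Z² and hc factors cancel in the ratio.
λ₁/λ₂ = (1/4² − 1/8²)/(1/4² − 1/5²) = 0.04688/0.02250 = 2.08.

2.08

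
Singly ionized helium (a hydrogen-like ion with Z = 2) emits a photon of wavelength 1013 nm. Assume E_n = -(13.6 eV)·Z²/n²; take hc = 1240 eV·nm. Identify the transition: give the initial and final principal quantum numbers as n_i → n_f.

The photon energy is ΔE = hc/λ = 1240 / 1013 = 1.224 eV.
With Z = 2, ΔE = 54.40 × (1/n_f² − 1/n_i²), so 1/n_f² − 1/n_i² = 0.02250.
Trying n_f = 4 gives 1/n_i² = 0.04000, i.e. n_i ≈ 5; this pair matches.

n_i = 5, n_f = 4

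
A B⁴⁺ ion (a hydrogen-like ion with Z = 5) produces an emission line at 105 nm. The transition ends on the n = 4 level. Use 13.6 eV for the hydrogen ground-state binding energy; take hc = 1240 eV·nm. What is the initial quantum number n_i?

n_i = 6

The photon energy is ΔE = hc/λ = 1240 / 105 = 11.81 eV.
With Z = 5, ΔE = 340.0 × (1/n_f² − 1/n_i²), so 1/n_f² − 1/n_i² = 0.03473.
With n_f = 4: 1/n_i² = 1/16 − 0.03473 = 0.02777, so n_i ≈ 6.00.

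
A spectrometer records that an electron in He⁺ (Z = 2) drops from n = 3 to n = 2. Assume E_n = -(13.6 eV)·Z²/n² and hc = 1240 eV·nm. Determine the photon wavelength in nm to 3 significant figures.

164 nm

For Z = 2 the level energies scale as Z², so the effective Rydberg energy is 13.6 × 4 = 54.40 eV.
ΔE = 54.40 × (1/2² − 1/3²) = 54.40 × 0.1389 = 7.556 eV.
λ = hc/ΔE = 1240 / 7.556 = 164 nm.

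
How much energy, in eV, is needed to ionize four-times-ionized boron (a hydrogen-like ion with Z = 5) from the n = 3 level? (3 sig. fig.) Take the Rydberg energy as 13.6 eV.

37.8 eV

E_n = −13.6 Z²/n² = −340.0/n² eV for Z = 5.
E_3 = −340.0/9 = −37.8 eV, so ionization (to E = 0) requires 37.8 eV.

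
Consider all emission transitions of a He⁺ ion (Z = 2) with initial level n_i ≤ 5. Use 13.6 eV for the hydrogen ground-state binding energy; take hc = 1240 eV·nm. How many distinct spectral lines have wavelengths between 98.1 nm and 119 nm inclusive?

1

Enumerate all n_i → n_f pairs with 1 ≤ n_f < n_i ≤ 5 and compute λ = 1240 / [13.6·4·(1/n_f² − 1/n_i²)].
Lines falling in [98.1, 119] nm: 5→2 (108.5 nm).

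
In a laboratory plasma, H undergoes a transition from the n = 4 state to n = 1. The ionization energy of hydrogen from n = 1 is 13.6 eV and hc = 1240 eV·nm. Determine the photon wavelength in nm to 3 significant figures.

ΔE = 13.60 × (1/1² − 1/4²) = 13.60 × 0.9375 = 12.75 eV.
λ = hc/ΔE = 1240 / 12.75 = 97.3 nm.

97.3 nm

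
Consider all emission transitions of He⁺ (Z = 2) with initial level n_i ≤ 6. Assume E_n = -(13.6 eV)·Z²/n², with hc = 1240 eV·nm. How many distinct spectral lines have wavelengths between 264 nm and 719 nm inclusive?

Enumerate all n_i → n_f pairs with 1 ≤ n_f < n_i ≤ 6 and compute λ = 1240 / [13.6·4·(1/n_f² − 1/n_i²)].
Lines falling in [264, 719] nm: 6→3 (273.5 nm), 5→3 (320.5 nm), 4→3 (468.9 nm), 6→4 (656.5 nm).

4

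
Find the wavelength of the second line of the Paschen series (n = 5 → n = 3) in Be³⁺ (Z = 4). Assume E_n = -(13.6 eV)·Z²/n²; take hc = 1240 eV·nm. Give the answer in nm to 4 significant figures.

The Paschen series terminates on n_f = 3; the second line has n_i = 3+2 = 5.
ΔE = 217.6 × (1/3² − 1/5²) = 15.47 eV.
λ = 1240 / 15.47 = 80.14 nm.

80.14 nm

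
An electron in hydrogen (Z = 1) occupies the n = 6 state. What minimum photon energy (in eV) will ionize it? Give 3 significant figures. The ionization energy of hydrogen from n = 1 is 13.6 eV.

0.378 eV

E_6 = −13.60/36 = −0.378 eV, so ionization (to E = 0) requires 0.378 eV.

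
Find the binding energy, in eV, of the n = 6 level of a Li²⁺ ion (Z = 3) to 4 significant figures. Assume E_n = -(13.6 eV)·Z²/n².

E_n = −13.6 Z²/n² = −122.4/n² eV for Z = 3.
E_6 = −122.4/36 = −3.400 eV, so ionization (to E = 0) requires 3.400 eV.

3.400 eV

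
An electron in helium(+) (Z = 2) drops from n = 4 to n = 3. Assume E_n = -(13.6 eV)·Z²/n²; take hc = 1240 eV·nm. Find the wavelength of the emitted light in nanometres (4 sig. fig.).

468.9 nm

For Z = 2 the level energies scale as Z², so the effective Rydberg energy is 13.6 × 4 = 54.40 eV.
ΔE = 54.40 × (1/3² − 1/4²) = 54.40 × 0.04861 = 2.644 eV.
λ = hc/ΔE = 1240 / 2.644 = 468.9 nm.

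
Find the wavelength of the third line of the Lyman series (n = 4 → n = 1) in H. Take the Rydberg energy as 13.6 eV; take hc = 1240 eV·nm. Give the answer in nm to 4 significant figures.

The Lyman series terminates on n_f = 1; the third line has n_i = 1+3 = 4.
ΔE = 13.60 × (1/1² − 1/4²) = 12.75 eV.
λ = 1240 / 12.75 = 97.25 nm.

97.25 nm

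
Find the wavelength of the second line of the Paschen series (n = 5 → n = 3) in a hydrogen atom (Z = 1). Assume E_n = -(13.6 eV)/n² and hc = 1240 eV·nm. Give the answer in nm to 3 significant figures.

The Paschen series terminates on n_f = 3; the second line has n_i = 3+2 = 5.
ΔE = 13.60 × (1/3² − 1/5²) = 0.9671 eV.
λ = 1240 / 0.9671 = 1280 nm.

1280 nm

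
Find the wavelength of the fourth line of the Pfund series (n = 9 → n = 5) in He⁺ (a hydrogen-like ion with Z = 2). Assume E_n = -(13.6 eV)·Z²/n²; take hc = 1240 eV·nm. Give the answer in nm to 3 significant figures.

824 nm

The Pfund series terminates on n_f = 5; the fourth line has n_i = 5+4 = 9.
ΔE = 54.40 × (1/5² − 1/9²) = 1.504 eV.
λ = 1240 / 1.504 = 824 nm.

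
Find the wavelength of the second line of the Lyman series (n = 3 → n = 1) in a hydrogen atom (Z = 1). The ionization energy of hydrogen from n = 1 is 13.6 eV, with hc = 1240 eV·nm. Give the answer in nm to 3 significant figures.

The Lyman series terminates on n_f = 1; the second line has n_i = 1+2 = 3.
ΔE = 13.60 × (1/1² − 1/3²) = 12.09 eV.
λ = 1240 / 12.09 = 103 nm.

103 nm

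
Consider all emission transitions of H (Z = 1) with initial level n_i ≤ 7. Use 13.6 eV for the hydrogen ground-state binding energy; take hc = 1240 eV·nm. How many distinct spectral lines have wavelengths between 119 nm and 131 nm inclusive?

1

Enumerate all n_i → n_f pairs with 1 ≤ n_f < n_i ≤ 7 and compute λ = 1240 / [13.6·1·(1/n_f² − 1/n_i²)].
Lines falling in [119, 131] nm: 2→1 (121.6 nm).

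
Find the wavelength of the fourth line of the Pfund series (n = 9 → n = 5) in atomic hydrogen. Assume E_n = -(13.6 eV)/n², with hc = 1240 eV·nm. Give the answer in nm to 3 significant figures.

The Pfund series terminates on n_f = 5; the fourth line has n_i = 5+4 = 9.
ΔE = 13.60 × (1/5² − 1/9²) = 0.3761 eV.
λ = 1240 / 0.3761 = 3300 nm.

3300 nm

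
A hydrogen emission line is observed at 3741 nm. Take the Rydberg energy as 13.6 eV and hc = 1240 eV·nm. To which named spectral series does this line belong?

ΔE = 1240/3741 = 0.3315 eV.
This matches 13.6 × (1/5² − 1/8²), so n_f = 5: the Pfund series.

Pfund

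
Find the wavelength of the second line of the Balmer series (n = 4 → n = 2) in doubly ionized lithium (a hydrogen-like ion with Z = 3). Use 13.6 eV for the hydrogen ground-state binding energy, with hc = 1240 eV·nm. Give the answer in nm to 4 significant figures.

The Balmer series terminates on n_f = 2; the second line has n_i = 2+2 = 4.
ΔE = 122.4 × (1/2² − 1/4²) = 22.95 eV.
λ = 1240 / 22.95 = 54.03 nm.

54.03 nm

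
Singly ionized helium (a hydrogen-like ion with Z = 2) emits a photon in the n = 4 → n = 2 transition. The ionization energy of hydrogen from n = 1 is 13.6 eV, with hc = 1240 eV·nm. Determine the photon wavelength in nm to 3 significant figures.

For Z = 2 the level energies scale as Z², so the effective Rydberg energy is 13.6 × 4 = 54.40 eV.
ΔE = 54.40 × (1/2² − 1/4²) = 54.40 × 0.1875 = 10.20 eV.
λ = hc/ΔE = 1240 / 10.20 = 122 nm.

122 nm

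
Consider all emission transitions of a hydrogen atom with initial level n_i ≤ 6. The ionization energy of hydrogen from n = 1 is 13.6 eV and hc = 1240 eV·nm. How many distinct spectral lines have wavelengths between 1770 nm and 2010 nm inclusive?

Enumerate all n_i → n_f pairs with 1 ≤ n_f < n_i ≤ 6 and compute λ = 1240 / [13.6·1·(1/n_f² − 1/n_i²)].
Lines falling in [1770, 2010] nm: 4→3 (1876 nm).

1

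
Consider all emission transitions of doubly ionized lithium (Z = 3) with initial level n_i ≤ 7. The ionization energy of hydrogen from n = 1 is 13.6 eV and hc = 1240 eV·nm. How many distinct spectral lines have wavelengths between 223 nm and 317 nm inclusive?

2

Enumerate all n_i → n_f pairs with 1 ≤ n_f < n_i ≤ 7 and compute λ = 1240 / [13.6·9·(1/n_f² − 1/n_i²)].
Lines falling in [223, 317] nm: 7→4 (240.7 nm), 6→4 (291.8 nm).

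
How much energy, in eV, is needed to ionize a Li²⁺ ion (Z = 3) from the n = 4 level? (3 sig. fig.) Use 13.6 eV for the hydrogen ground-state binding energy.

7.65 eV

E_n = −13.6 Z²/n² = −122.4/n² eV for Z = 3.
E_4 = −122.4/16 = −7.65 eV, so ionization (to E = 0) requires 7.65 eV.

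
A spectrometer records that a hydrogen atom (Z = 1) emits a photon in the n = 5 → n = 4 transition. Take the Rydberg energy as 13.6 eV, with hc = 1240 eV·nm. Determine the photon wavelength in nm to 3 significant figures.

4050 nm

ΔE = 13.60 × (1/4² − 1/5²) = 13.60 × 0.02250 = 0.3060 eV.
λ = hc/ΔE = 1240 / 0.3060 = 4050 nm.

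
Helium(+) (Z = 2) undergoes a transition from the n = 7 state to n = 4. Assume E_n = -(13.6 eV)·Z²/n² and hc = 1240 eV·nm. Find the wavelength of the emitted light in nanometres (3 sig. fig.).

For Z = 2 the level energies scale as Z², so the effective Rydberg energy is 13.6 × 4 = 54.40 eV.
ΔE = 54.40 × (1/4² − 1/7²) = 54.40 × 0.04209 = 2.290 eV.
λ = hc/ΔE = 1240 / 2.290 = 542 nm.

542 nm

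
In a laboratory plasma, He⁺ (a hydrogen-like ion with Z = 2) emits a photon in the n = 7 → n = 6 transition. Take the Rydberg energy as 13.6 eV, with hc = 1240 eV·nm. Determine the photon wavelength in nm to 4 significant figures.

3093 nm

For Z = 2 the level energies scale as Z², so the effective Rydberg energy is 13.6 × 4 = 54.40 eV.
ΔE = 54.40 × (1/6² − 1/7²) = 54.40 × 0.007370 = 0.4009 eV.
λ = hc/ΔE = 1240 / 0.4009 = 3093 nm.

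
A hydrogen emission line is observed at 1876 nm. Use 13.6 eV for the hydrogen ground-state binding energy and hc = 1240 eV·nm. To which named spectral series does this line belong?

Paschen

ΔE = 1240/1876 = 0.6610 eV.
This matches 13.6 × (1/3² − 1/4²), so n_f = 3: the Paschen series.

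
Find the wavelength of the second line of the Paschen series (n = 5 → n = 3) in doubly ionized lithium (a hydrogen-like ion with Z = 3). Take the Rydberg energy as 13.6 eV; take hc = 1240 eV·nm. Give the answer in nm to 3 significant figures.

142 nm

The Paschen series terminates on n_f = 3; the second line has n_i = 3+2 = 5.
ΔE = 122.4 × (1/3² − 1/5²) = 8.704 eV.
λ = 1240 / 8.704 = 142 nm.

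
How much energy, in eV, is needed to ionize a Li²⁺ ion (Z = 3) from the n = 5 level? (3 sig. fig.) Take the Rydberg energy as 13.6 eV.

E_n = −13.6 Z²/n² = −122.4/n² eV for Z = 3.
E_5 = −122.4/25 = −4.90 eV, so ionization (to E = 0) requires 4.90 eV.

4.90 eV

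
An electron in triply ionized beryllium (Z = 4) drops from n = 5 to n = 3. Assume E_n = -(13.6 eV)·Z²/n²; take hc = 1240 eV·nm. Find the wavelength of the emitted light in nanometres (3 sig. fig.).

For Z = 4 the level energies scale as Z², so the effective Rydberg energy is 13.6 × 16 = 217.6 eV.
ΔE = 217.6 × (1/3² − 1/5²) = 217.6 × 0.07111 = 15.47 eV.
λ = hc/ΔE = 1240 / 15.47 = 80.1 nm.

80.1 nm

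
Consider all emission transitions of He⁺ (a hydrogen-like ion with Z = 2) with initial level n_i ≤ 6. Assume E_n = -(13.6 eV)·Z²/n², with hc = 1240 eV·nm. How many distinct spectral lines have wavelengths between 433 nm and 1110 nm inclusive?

3

Enumerate all n_i → n_f pairs with 1 ≤ n_f < n_i ≤ 6 and compute λ = 1240 / [13.6·4·(1/n_f² − 1/n_i²)].
Lines falling in [433, 1110] nm: 4→3 (468.9 nm), 6→4 (656.5 nm), 5→4 (1013 nm).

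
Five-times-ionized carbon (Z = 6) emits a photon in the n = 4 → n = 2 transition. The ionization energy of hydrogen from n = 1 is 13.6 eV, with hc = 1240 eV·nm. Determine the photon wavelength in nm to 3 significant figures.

13.5 nm

For Z = 6 the level energies scale as Z², so the effective Rydberg energy is 13.6 × 36 = 489.6 eV.
ΔE = 489.6 × (1/2² − 1/4²) = 489.6 × 0.1875 = 91.80 eV.
λ = hc/ΔE = 1240 / 91.80 = 13.5 nm.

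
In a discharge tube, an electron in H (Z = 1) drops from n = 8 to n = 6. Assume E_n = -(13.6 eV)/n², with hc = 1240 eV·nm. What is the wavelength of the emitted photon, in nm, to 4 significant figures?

ΔE = 13.60 × (1/6² − 1/8²) = 13.60 × 0.01215 = 0.1653 eV.
λ = hc/ΔE = 1240 / 0.1653 = 7503 nm.

7503 nm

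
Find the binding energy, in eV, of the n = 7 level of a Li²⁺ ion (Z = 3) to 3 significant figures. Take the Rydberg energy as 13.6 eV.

E_n = −13.6 Z²/n² = −122.4/n² eV for Z = 3.
E_7 = −122.4/49 = −2.50 eV, so ionization (to E = 0) requires 2.50 eV.

2.50 eV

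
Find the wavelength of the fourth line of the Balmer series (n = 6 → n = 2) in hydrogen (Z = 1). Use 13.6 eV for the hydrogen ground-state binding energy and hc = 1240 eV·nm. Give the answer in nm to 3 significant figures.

The Balmer series terminates on n_f = 2; the fourth line has n_i = 2+4 = 6.
ΔE = 13.60 × (1/2² − 1/6²) = 3.022 eV.
λ = 1240 / 3.022 = 410 nm.

410 nm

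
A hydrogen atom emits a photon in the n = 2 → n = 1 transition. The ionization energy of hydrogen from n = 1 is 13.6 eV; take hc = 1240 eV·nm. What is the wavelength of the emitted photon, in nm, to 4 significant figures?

121.6 nm

ΔE = 13.60 × (1/1² − 1/2²) = 13.60 × 0.7500 = 10.20 eV.
λ = hc/ΔE = 1240 / 10.20 = 121.6 nm.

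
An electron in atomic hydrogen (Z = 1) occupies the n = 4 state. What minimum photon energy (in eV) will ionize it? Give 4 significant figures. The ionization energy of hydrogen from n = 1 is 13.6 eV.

0.8500 eV

E_4 = −13.60/16 = −0.8500 eV, so ionization (to E = 0) requires 0.8500 eV.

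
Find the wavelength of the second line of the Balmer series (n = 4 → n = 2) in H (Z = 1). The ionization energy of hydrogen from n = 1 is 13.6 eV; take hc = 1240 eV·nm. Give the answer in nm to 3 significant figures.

The Balmer series terminates on n_f = 2; the second line has n_i = 2+2 = 4.
ΔE = 13.60 × (1/2² − 1/4²) = 2.550 eV.
λ = 1240 / 2.550 = 486 nm.

486 nm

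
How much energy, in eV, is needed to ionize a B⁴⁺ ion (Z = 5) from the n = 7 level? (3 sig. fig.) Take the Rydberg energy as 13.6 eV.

E_n = −13.6 Z²/n² = −340.0/n² eV for Z = 5.
E_7 = −340.0/49 = −6.94 eV, so ionization (to E = 0) requires 6.94 eV.

6.94 eV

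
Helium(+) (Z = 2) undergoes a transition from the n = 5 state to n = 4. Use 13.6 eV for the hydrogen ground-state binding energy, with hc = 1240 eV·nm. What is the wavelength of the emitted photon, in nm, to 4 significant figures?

For Z = 2 the level energies scale as Z², so the effective Rydberg energy is 13.6 × 4 = 54.40 eV.
ΔE = 54.40 × (1/4² − 1/5²) = 54.40 × 0.02250 = 1.224 eV.
λ = hc/ΔE = 1240 / 1.224 = 1013 nm.

1013 nm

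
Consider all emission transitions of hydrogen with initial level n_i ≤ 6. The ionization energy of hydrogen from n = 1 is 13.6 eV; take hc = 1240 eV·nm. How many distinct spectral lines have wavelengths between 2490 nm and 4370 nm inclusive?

2

Enumerate all n_i → n_f pairs with 1 ≤ n_f < n_i ≤ 6 and compute λ = 1240 / [13.6·1·(1/n_f² − 1/n_i²)].
Lines falling in [2490, 4370] nm: 6→4 (2626 nm), 5→4 (4052 nm).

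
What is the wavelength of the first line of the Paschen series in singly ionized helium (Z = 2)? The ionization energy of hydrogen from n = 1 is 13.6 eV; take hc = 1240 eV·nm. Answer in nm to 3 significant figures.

469 nm

The Paschen series terminates on n_f = 3; the first line has n_i = 3+1 = 4.
ΔE = 54.40 × (1/3² − 1/4²) = 2.644 eV.
λ = 1240 / 2.644 = 469 nm.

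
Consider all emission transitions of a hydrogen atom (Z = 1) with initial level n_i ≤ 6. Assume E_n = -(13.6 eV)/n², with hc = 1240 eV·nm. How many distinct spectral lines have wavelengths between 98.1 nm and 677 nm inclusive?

6

Enumerate all n_i → n_f pairs with 1 ≤ n_f < n_i ≤ 6 and compute λ = 1240 / [13.6·1·(1/n_f² − 1/n_i²)].
Lines falling in [98.1, 677] nm: 3→1 (102.6 nm), 2→1 (121.6 nm), 6→2 (410.3 nm), 5→2 (434.2 nm), 4→2 (486.3 nm), 3→2 (656.5 nm).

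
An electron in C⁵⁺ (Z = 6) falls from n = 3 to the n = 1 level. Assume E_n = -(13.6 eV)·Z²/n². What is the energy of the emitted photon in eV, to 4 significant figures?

The Bohr energies scale as Z², so for Z = 6: E_n = −489.6/n² eV.
E_3 = −489.6/9 = −54.40 eV and E_1 = −489.6/1 = −489.6 eV.
The photon energy is |E_3 − E_1| = 435.2 eV.

435.2 eV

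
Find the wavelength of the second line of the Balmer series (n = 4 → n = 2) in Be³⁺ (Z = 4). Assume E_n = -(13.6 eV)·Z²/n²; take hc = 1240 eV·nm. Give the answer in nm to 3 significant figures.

30.4 nm

The Balmer series terminates on n_f = 2; the second line has n_i = 2+2 = 4.
ΔE = 217.6 × (1/2² − 1/4²) = 40.80 eV.
λ = 1240 / 40.80 = 30.4 nm.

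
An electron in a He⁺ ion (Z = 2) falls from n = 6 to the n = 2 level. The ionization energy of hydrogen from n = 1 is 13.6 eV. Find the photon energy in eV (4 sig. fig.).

The Bohr energies scale as Z², so for Z = 2: E_n = −54.40/n² eV.
E_6 = −54.40/36 = −1.511 eV and E_2 = −54.40/4 = −13.60 eV.
The photon energy is |E_6 − E_2| = 12.09 eV.

12.09 eV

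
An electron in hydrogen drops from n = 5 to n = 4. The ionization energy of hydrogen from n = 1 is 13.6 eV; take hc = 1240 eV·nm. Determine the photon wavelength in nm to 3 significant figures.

ΔE = 13.60 × (1/4² − 1/5²) = 13.60 × 0.02250 = 0.3060 eV.
λ = hc/ΔE = 1240 / 0.3060 = 4050 nm.

4050 nm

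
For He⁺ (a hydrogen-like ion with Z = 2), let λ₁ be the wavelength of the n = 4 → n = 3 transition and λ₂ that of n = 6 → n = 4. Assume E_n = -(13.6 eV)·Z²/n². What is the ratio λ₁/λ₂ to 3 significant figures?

λ ∝ 1/ΔE ∝ 1/(1/n_f² − 1/n_i²), and the Z² and hc factors cancel in the ratio.
λ₁/λ₂ = (1/4² − 1/6²)/(1/3² − 1/4²) = 0.03472/0.04861 = 0.714.

0.714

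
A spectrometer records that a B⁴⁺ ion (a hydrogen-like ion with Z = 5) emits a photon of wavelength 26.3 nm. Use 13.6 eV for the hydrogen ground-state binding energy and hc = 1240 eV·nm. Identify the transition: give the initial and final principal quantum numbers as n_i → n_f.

n_i = 3, n_f = 2

The photon energy is ΔE = hc/λ = 1240 / 26.3 = 47.15 eV.
With Z = 5, ΔE = 340.0 × (1/n_f² − 1/n_i²), so 1/n_f² − 1/n_i² = 0.1387.
Trying n_f = 2 gives 1/n_i² = 0.1113, i.e. n_i ≈ 3; this pair matches.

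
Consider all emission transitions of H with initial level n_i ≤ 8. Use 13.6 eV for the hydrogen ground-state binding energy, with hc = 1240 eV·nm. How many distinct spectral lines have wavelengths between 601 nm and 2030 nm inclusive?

Enumerate all n_i → n_f pairs with 1 ≤ n_f < n_i ≤ 8 and compute λ = 1240 / [13.6·1·(1/n_f² − 1/n_i²)].
Lines falling in [601, 2030] nm: 3→2 (656.5 nm), 8→3 (954.9 nm), 7→3 (1005 nm), 6→3 (1094 nm), 5→3 (1282 nm), 4→3 (1876 nm), 8→4 (1945 nm).

7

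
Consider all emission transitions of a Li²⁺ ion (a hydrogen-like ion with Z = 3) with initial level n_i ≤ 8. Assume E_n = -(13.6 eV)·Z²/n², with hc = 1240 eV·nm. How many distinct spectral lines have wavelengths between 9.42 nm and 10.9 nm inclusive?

5

Enumerate all n_i → n_f pairs with 1 ≤ n_f < n_i ≤ 8 and compute λ = 1240 / [13.6·9·(1/n_f² − 1/n_i²)].
Lines falling in [9.42, 10.9] nm: 8→1 (10.29 nm), 7→1 (10.34 nm), 6→1 (10.42 nm), 5→1 (10.55 nm), 4→1 (10.81 nm).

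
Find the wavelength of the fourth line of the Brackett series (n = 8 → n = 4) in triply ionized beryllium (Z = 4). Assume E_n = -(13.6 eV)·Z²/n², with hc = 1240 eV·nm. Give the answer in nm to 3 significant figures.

The Brackett series terminates on n_f = 4; the fourth line has n_i = 4+4 = 8.
ΔE = 217.6 × (1/4² − 1/8²) = 10.20 eV.
λ = 1240 / 10.20 = 122 nm.

122 nm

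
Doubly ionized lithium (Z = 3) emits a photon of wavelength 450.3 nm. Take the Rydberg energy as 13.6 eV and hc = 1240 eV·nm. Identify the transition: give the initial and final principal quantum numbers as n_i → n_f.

The photon energy is ΔE = hc/λ = 1240 / 450.3 = 2.754 eV.
With Z = 3, ΔE = 122.4 × (1/n_f² − 1/n_i²), so 1/n_f² − 1/n_i² = 0.02250.
Trying n_f = 4 gives 1/n_i² = 0.04000, i.e. n_i ≈ 5; this pair matches.

n_i = 5, n_f = 4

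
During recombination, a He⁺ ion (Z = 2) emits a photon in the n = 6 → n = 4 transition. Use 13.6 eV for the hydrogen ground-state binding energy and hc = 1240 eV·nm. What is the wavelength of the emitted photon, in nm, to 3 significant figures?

656 nm

For Z = 2 the level energies scale as Z², so the effective Rydberg energy is 13.6 × 4 = 54.40 eV.
ΔE = 54.40 × (1/4² − 1/6²) = 54.40 × 0.03472 = 1.889 eV.
λ = hc/ΔE = 1240 / 1.889 = 656 nm.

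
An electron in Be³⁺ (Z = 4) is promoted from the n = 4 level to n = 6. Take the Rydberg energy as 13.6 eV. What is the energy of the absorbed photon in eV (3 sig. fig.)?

The Bohr energies scale as Z², so for Z = 4: E_n = −217.6/n² eV.
E_6 = −217.6/36 = −6.044 eV and E_4 = −217.6/16 = −13.60 eV.
The photon energy is |E_6 − E_4| = 7.56 eV.

7.56 eV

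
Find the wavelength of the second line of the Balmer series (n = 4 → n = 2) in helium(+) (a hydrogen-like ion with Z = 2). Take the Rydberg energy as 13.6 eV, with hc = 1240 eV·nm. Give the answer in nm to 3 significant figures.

122 nm

The Balmer series terminates on n_f = 2; the second line has n_i = 2+2 = 4.
ΔE = 54.40 × (1/2² − 1/4²) = 10.20 eV.
λ = 1240 / 10.20 = 122 nm.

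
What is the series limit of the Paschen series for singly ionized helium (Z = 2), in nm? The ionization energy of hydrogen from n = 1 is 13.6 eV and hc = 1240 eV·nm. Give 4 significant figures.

The Paschen series has lower level n_f = 3; the series limit corresponds to n_i → ∞.
ΔE_max = 13.6 × 4 / 3² = 6.044 eV.
λ_min = 1240 / 6.044 = 205.1 nm.

205.1 nm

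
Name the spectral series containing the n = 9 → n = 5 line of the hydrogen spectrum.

Pfund

The series is set by the lower level: n_f = 5 is the Pfund series.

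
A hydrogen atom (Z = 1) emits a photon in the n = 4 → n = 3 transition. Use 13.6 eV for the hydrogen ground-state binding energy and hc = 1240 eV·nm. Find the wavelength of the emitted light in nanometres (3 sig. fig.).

ΔE = 13.60 × (1/3² − 1/4²) = 13.60 × 0.04861 = 0.6611 eV.
λ = hc/ΔE = 1240 / 0.6611 = 1880 nm.
This line belongs to the Paschen series.

1880 nm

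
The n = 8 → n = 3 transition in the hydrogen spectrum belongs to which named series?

Paschen

The series is set by the lower level: n_f = 3 is the Paschen series.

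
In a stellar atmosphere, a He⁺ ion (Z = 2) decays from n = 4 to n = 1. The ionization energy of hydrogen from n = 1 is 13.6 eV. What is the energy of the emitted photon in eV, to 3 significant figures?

51.0 eV

The Bohr energies scale as Z², so for Z = 2: E_n = −54.40/n² eV.
E_4 = −54.40/16 = −3.400 eV and E_1 = −54.40/1 = −54.40 eV.
The photon energy is |E_4 − E_1| = 51.0 eV.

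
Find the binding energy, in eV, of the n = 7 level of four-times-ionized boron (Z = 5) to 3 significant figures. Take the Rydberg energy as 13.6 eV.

E_n = −13.6 Z²/n² = −340.0/n² eV for Z = 5.
E_7 = −340.0/49 = −6.94 eV, so ionization (to E = 0) requires 6.94 eV.

6.94 eV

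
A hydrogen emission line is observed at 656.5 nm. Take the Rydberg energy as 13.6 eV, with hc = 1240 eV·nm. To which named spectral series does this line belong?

ΔE = 1240/656.5 = 1.889 eV.
This matches 13.6 × (1/2² − 1/3²), so n_f = 2: the Balmer series.

Balmer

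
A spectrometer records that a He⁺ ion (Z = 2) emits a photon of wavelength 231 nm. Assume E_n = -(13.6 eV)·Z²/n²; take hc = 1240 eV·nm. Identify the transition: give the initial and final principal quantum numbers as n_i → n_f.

n_i = 9, n_f = 3

The photon energy is ΔE = hc/λ = 1240 / 231 = 5.368 eV.
With Z = 2, ΔE = 54.40 × (1/n_f² − 1/n_i²), so 1/n_f² − 1/n_i² = 0.09868.
Trying n_f = 3 gives 1/n_i² = 0.01244, i.e. n_i ≈ 9; this pair matches.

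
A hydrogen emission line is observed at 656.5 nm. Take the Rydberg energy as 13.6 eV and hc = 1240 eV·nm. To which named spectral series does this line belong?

Balmer

ΔE = 1240/656.5 = 1.889 eV.
This matches 13.6 × (1/2² − 1/3²), so n_f = 2: the Balmer series.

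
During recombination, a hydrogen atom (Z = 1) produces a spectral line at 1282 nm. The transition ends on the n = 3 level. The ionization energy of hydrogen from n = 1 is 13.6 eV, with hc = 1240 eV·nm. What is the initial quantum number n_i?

The photon energy is ΔE = hc/λ = 1240 / 1282 = 0.9672 eV.
With Z = 1, ΔE = 13.60 × (1/n_f² − 1/n_i²), so 1/n_f² − 1/n_i² = 0.07112.
With n_f = 3: 1/n_i² = 1/9 − 0.07112 = 0.03999, so n_i ≈ 5.00.

n_i = 5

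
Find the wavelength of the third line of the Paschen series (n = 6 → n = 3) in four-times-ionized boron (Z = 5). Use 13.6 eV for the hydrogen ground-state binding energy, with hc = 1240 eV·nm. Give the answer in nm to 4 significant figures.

43.76 nm

The Paschen series terminates on n_f = 3; the third line has n_i = 3+3 = 6.
ΔE = 340.0 × (1/3² − 1/6²) = 28.33 eV.
λ = 1240 / 28.33 = 43.76 nm.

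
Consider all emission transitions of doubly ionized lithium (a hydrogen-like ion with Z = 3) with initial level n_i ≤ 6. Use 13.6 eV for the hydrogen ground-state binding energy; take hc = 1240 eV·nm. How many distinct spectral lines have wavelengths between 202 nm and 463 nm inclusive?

Enumerate all n_i → n_f pairs with 1 ≤ n_f < n_i ≤ 6 and compute λ = 1240 / [13.6·9·(1/n_f² − 1/n_i²)].
Lines falling in [202, 463] nm: 4→3 (208.4 nm), 6→4 (291.8 nm), 5→4 (450.3 nm).

3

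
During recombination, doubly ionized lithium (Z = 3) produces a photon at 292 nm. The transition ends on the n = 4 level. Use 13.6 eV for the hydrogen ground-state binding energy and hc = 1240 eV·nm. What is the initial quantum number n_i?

The photon energy is ΔE = hc/λ = 1240 / 292 = 4.247 eV.
With Z = 3, ΔE = 122.4 × (1/n_f² − 1/n_i²), so 1/n_f² − 1/n_i² = 0.03469.
With n_f = 4: 1/n_i² = 1/16 − 0.03469 = 0.02781, so n_i ≈ 6.00.

n_i = 6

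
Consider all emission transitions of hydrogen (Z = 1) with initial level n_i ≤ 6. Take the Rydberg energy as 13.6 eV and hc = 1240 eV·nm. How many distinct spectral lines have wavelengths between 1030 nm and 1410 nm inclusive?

Enumerate all n_i → n_f pairs with 1 ≤ n_f < n_i ≤ 6 and compute λ = 1240 / [13.6·1·(1/n_f² − 1/n_i²)].
Lines falling in [1030, 1410] nm: 6→3 (1094 nm), 5→3 (1282 nm).

2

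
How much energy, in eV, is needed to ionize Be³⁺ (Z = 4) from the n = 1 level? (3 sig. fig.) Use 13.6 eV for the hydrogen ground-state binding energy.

218 eV

E_n = −13.6 Z²/n² = −217.6/n² eV for Z = 4.
E_1 = −217.6/1 = −218 eV, so ionization (to E = 0) requires 218 eV.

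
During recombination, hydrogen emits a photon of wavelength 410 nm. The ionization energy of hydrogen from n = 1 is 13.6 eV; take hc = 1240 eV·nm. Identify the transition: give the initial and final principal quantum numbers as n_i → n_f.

The photon energy is ΔE = hc/λ = 1240 / 410 = 3.024 eV.
With Z = 1, ΔE = 13.60 × (1/n_f² − 1/n_i²), so 1/n_f² − 1/n_i² = 0.2224.
Trying n_f = 2 gives 1/n_i² = 0.02762, i.e. n_i ≈ 6; this pair matches.

n_i = 6, n_f = 2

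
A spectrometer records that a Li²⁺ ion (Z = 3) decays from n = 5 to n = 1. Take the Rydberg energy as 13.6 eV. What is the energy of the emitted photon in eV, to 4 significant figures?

117.5 eV

The Bohr energies scale as Z², so for Z = 3: E_n = −122.4/n² eV.
E_5 = −122.4/25 = −4.896 eV and E_1 = −122.4/1 = −122.4 eV.
The photon energy is |E_5 − E_1| = 117.5 eV.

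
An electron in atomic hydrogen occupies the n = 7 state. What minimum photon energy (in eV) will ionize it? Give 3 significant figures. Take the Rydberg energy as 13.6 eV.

E_7 = −13.60/49 = −0.278 eV, so ionization (to E = 0) requires 0.278 eV.

0.278 eV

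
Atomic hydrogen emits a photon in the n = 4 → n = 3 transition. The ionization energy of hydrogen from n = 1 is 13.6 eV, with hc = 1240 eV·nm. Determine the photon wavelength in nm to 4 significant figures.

ΔE = 13.60 × (1/3² − 1/4²) = 13.60 × 0.04861 = 0.6611 eV.
λ = hc/ΔE = 1240 / 0.6611 = 1876 nm.
This line belongs to the Paschen series.

1876 nm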